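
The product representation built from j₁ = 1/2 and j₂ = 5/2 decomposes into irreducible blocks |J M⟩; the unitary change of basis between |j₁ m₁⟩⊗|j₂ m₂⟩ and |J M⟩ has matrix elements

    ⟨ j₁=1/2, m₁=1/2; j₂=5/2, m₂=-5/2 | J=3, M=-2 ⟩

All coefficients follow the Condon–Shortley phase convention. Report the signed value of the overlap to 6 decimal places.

triangle: 0!*1!*5!/7! = 120/5040
(j±m)!: 1!*0!*0!*5!*1!*5! = 14400
prefactor² = (2J+1)*Δ*N² = 2400
  k=0: +1/(0!*0!*0!*0!*1!*5!) = 1/120
Σ = 1/120  ⇒  CG² = 2400*(1/120)² = 1/6
CG = +√(1/6) = +0.408248

+0.408248  (= +√(1/6))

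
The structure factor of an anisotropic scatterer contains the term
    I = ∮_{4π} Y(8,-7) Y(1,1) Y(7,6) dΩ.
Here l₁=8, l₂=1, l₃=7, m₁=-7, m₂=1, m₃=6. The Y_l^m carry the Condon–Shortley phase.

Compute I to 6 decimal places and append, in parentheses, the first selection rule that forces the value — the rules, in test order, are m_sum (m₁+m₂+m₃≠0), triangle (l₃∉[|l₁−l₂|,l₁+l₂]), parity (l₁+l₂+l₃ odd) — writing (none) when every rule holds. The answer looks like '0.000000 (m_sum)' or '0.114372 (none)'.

-0.313531 (none)

Rules hold: Σm=0, L=16 even, 7≤7≤9.
N = 17·3·15 = 765
Δ = 2!·14!·0!/17! = 1/2040
Racah Σ t=1..1: t=1:−1/25401600 = -1/25401600
⇒ 3j(8 1 7; 0 0 0)² = 8/255, sgn +1
Racah Σ t=2..2: t=2:+1/12454041600 = 1/12454041600
⇒ 3j(8 1 7; -7 1 6)² = 7/136, sgn -1
4πI² = N·(3j₀)²·(3jₘ)² = 21/17
I = -1·√(1.23529/4π) = -0.31353083
No selection rule forces the value: the integral is nonzero (none).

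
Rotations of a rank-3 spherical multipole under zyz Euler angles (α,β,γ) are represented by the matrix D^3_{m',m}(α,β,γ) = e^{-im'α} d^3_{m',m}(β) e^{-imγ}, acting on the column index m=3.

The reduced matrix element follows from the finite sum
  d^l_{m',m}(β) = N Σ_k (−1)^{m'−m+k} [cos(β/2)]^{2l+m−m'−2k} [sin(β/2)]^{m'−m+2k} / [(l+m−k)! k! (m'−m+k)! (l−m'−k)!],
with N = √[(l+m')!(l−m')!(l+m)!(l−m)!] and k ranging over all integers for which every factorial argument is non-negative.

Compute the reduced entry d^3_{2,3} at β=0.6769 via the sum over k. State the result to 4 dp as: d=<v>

d=0.6073

d^3_{2,3}(β=0.6769) via the finite sum:
Half-angle: c=0.943270, s=0.332025. N=√(120·1·720·1)=293.938769
k: max(0,(3)−(2))=1 … min(3+(3),3−(2))=1
  k=1: (−1)^0·293.9388/(120)·0.9433^5·0.3320^1 = +0.607335
d^3_{2,3}(0.6769) = +0.607335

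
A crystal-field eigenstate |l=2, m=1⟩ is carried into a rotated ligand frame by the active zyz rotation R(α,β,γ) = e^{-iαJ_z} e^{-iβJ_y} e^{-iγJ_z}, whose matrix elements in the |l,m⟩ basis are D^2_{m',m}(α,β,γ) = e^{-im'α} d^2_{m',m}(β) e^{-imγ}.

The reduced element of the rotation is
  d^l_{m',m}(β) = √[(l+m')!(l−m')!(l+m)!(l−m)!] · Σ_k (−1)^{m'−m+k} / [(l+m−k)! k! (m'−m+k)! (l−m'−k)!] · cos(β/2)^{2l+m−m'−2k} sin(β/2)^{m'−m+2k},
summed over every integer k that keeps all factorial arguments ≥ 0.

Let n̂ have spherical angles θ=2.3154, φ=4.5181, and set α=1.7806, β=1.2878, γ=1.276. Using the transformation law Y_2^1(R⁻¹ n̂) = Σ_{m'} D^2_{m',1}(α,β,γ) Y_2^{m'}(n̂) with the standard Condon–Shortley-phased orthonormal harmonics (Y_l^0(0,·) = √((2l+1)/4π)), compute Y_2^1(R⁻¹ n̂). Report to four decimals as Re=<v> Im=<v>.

Re=0.2661 Im=-0.2319

Need the full column D^2_{m',1} for m'=−2..2 at α=1.7806, β=1.2878, γ=1.2760.
cos(β/2)=0.799761, sin(β/2)=0.600319
d^2_{-2,1}: single k=3 term ⇒ +0.346048;  D = -0.226719+0.261434i
d^2_{-1,1}: k∈[2..3] ⇒ +0.691521 -0.129876 = +0.561645;  D = +0.491646+0.271532i
d^2_{0,1}: k∈[1..2] ⇒ +0.752208 -0.423821 = +0.328387;  D = +0.095411-0.314221i
d^2_{1,1}: k∈[0..1] ⇒ +0.409110 -0.691521 = -0.282411;  D = +0.281392+0.023974i
d^2_{2,1}: single k=0 term ⇒ -0.614175;  D = -0.076457-0.609397i
Y_2^{m'}(θ=2.3154,φ=4.5181) and Σ D·Y over m':
  (-0.2267+0.2614i)·(-0.1933-0.0791i)  (+0.4916+0.2715i)·(+0.0743-0.3777i)  (+0.0954-0.3142i)·(+0.1191+0.0000i)  (+0.2814+0.0240i)·(-0.0743-0.3777i)  (-0.0765-0.6094i)·(-0.1933+0.0791i)
Y_2^1(R⁻¹ n̂) = +0.266143-0.231893i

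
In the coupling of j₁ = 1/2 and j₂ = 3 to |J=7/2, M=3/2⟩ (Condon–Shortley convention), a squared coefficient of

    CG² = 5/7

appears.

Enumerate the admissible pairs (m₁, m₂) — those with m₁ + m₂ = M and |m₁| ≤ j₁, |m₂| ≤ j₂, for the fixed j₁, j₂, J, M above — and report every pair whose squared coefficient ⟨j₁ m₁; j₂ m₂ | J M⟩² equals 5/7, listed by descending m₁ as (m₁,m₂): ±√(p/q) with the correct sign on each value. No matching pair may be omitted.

(1/2,1): +√(5/7)

Admissible pairs with m₁+m₂ = M = 3/2: (-1/2,2), (1/2,1)
  (m₁,m₂)=(1/2,1): CG² = 5/7, CG = +√(5/7)   ← matches the target
  (m₁,m₂)=(-1/2,2): CG² = 2/7, CG = +√(2/7)
Pairs with CG² = 5/7: (1/2,1): +√(5/7)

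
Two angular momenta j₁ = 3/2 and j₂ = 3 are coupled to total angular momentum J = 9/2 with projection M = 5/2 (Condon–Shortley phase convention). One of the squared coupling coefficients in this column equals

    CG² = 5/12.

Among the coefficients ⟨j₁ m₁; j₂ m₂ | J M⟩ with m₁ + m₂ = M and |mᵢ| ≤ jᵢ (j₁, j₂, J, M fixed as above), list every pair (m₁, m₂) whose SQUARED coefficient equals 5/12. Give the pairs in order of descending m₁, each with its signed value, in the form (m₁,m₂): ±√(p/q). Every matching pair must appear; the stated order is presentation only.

Admissible pairs with m₁+m₂ = M = 5/2: (-1/2,3), (1/2,2), (3/2,1)
  (m₁,m₂)=(3/2,1): CG² = 5/12, CG = +√(5/12)   ← matches the target
  (m₁,m₂)=(1/2,2): CG² = 1/2, CG = +√(1/2)
  (m₁,m₂)=(-1/2,3): CG² = 1/12, CG = +√(1/12)
Pairs with CG² = 5/12: (3/2,1): +√(5/12)

(3/2,1): +√(5/12)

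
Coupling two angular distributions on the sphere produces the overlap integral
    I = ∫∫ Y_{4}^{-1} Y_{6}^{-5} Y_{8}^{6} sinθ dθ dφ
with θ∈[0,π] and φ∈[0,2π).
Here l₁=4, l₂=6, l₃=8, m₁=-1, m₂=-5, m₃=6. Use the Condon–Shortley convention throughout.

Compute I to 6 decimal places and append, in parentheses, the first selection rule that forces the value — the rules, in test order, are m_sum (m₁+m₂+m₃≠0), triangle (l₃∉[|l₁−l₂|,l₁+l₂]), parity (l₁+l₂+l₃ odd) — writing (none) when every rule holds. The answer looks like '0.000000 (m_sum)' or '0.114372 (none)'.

Rules hold: Σm=0, L=18 even, 2≤8≤10.
N = 9·13·17 = 1989
Δ = 2!·6!·10!/19! = 1/23279256
Racah Σ t=0..2: t=0:+1/1658880 t=1:−1/518400 t=2:+1/1658880 = -1/1382400
⇒ 3j(4 6 8; 0 0 0)² = 504/46189, sgn -1
Racah Σ t=0..1: t=0:+1/87091200 t=1:−1/174182400 = 1/174182400
⇒ 3j(4 6 8; -1 -5 6)² = 55/7752, sgn +1
4πI² = N·(3j₀)²·(3jₘ)² = 945/6137
I = -1·√(0.153984/4π) = -0.11069625
No selection rule forces the value: the integral is nonzero (none).

-0.110696 (none)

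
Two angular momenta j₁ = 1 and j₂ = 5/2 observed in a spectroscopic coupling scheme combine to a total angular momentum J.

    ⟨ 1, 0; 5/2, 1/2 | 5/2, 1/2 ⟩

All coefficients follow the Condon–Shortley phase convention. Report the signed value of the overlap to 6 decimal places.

triangle: 1!*1!*4!/7! = 24/5040
(j±m)!: 1!*1!*3!*2!*3!*2! = 144
prefactor² = (2J+1)*Δ*N² = 144/35
  k=0: +1/(0!*1!*1!*3!*0!*1!) = 1/6
  k=1: −1/(1!*0!*0!*2!*1!*2!) = -1/4
Σ = -1/12  ⇒  CG² = 144/35*(-1/12)² = 1/35
CG = −√(1/35) = -0.169031

−√(1/35) ≈ -0.169031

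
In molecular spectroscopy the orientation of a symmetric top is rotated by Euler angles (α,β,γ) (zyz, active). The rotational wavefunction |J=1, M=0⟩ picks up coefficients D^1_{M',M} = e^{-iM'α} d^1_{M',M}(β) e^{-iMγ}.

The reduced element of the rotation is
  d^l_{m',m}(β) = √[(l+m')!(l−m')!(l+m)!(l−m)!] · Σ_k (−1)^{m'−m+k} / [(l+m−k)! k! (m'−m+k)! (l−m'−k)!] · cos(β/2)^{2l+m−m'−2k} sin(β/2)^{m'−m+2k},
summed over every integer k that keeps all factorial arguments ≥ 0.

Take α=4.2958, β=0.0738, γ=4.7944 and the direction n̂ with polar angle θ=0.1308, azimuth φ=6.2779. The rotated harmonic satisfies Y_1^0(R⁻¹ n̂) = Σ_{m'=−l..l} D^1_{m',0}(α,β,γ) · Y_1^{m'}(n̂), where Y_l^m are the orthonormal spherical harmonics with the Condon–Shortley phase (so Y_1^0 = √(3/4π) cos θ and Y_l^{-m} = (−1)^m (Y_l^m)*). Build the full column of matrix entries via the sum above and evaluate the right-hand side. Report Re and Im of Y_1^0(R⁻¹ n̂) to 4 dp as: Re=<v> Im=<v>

Need the full column D^1_{m',0} for m'=−1..1 at α=4.2958, β=0.0738, γ=4.7944.
cos(β/2)=0.999319, sin(β/2)=0.036892
d^1_{-1,0}: single k=1 term ⇒ +0.052137;  D = -0.021097-0.047678i
d^1_{0,0}: k∈[0..1] ⇒ +0.998639 -0.001361 = +0.997278;  D = +0.997278+0.000000i
d^1_{1,0}: single k=0 term ⇒ -0.052137;  D = +0.021097-0.047678i
Y_1^{m'}(θ=0.1308,φ=6.2779) and Σ D·Y over m':
  (-0.0211-0.0477i)·(+0.0451+0.0002i)  (+0.9973+0.0000i)·(+0.4844+0.0000i)  (+0.0211-0.0477i)·(-0.0451+0.0002i)
Y_1^0(R⁻¹ n̂) = +0.481232+0.000000i

Re=0.4812 Im=0.0000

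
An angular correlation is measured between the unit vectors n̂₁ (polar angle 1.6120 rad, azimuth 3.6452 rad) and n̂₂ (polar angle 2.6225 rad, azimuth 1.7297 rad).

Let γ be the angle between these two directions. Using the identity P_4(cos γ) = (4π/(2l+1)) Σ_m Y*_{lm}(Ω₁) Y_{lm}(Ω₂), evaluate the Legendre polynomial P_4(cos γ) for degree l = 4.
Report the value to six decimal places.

Expand P_4 via completeness: Σ_{m} conj(Y_{4,m}) at Ω₁ times Y_{4,m} at Ω₂ —
  term(m=-4) = +0.002256+0.011604i   from Y*(Ω₁)=-0.189301+0.398340i, Y(Ω₂)=+0.021569-0.015913i
  term(m=-3) = +0.005864-0.003489i   from Y*(Ω₁)=+0.003082+0.051335i, Y(Ω₂)=-0.060885-0.117895i
  term(m=-2) = +0.089665+0.073914i   from Y*(Ω₁)=-0.176286-0.278955i, Y(Ω₂)=-0.334506+0.110038i
  term(m=-1) = +0.009124-0.025411i   from Y*(Ω₁)=-0.050958-0.028078i, Y(Ω₂)=+0.073430+0.458208i
  term(m=+0) = +0.009096+0.000000i   from Y*(Ω₁)=+0.311982-0.000000i, Y(Ω₂)=+0.029155+0.000000i
  term(m=+1) = +0.009124+0.025411i   from Y*(Ω₁)=+0.050958-0.028078i, Y(Ω₂)=-0.073430+0.458208i
  term(m=+2) = +0.089665-0.073914i   from Y*(Ω₁)=-0.176286+0.278955i, Y(Ω₂)=-0.334506-0.110038i
  term(m=+3) = +0.005864+0.003489i   from Y*(Ω₁)=-0.003082+0.051335i, Y(Ω₂)=+0.060885-0.117895i
  term(m=+4) = +0.002256-0.011604i   from Y*(Ω₁)=-0.189301-0.398340i, Y(Ω₂)=+0.021569+0.015913i
Total Σ_m = +0.222912+0.000000i. Multiply by 1.396263: +0.311244+0.000000i. P_4(cos γ) = 0.311244

0.311244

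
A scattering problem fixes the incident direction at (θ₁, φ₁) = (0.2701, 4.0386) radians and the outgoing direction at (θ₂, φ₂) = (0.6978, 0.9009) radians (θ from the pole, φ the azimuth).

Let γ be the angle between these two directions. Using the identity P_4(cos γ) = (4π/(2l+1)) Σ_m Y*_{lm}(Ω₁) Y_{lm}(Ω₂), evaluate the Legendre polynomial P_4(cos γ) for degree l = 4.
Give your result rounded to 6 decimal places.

-0.378439

Expand P_4 via completeness: Σ_{m} conj(Y_{4,m}) at Ω₁ times Y_{4,m} at Ω₂ —
  m=-4: (-0.002023-0.000969i) × (-0.067519+0.033621i) = +0.000169-0.000003i  (running Σ = +0.000169-0.000003i)
  m=-3: (+0.020629-0.009980i) × (-0.230307-0.108113i) = -0.005830+0.000068i  (running Σ = -0.005661+0.000065i)
  m=-2: (-0.029007+0.127782i) × (-0.098341-0.418113i) = +0.056280-0.000438i  (running Σ = +0.050619-0.000373i)
  m=-1: (-0.265799-0.332898i) × (+0.160539-0.202679i) = -0.110143+0.000429i  (running Σ = -0.059524+0.000056i)
  m=0: (+0.563788-0.000000i) × (-0.269585+0.000000i) = -0.151989+0.000000i  (running Σ = -0.211513+0.000056i)
  m=1: (+0.265799-0.332898i) × (-0.160539-0.202679i) = -0.110143-0.000429i  (running Σ = -0.321656-0.000373i)
  m=2: (-0.029007-0.127782i) × (-0.098341+0.418113i) = +0.056280+0.000438i  (running Σ = -0.265376+0.000065i)
  m=3: (-0.020629-0.009980i) × (+0.230307-0.108113i) = -0.005830-0.000068i  (running Σ = -0.271206-0.000003i)
  m=4: (-0.002023+0.000969i) × (-0.067519-0.033621i) = +0.000169+0.000003i  (running Σ = -0.271037-0.000000i)
Total Σ_m = -0.271037-0.000000i. Multiply by 1.396263: -0.378439-0.000000i. P_4(cos γ) = -0.378439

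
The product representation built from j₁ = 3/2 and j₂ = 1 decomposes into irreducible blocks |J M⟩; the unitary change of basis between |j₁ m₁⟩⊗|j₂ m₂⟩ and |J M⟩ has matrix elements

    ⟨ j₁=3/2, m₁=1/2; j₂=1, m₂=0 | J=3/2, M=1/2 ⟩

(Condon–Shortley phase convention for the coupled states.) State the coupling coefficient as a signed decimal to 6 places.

+0.258199  (= +√(1/15))

j₁+j₂−J=1  J+j₁−j₂=2  J−j₁+j₂=1  j₁+j₂+J+1=5
(j₁±m₁, j₂±m₂, J±M) = (2,1,1,1,2,1)
P² = 4/15
sum k=0..1:
  [0] +1/1 = 1
  [1] −1/2 = -1/2
S = 1/2
C² = P²·S² = 1/15 ; C = +0.258199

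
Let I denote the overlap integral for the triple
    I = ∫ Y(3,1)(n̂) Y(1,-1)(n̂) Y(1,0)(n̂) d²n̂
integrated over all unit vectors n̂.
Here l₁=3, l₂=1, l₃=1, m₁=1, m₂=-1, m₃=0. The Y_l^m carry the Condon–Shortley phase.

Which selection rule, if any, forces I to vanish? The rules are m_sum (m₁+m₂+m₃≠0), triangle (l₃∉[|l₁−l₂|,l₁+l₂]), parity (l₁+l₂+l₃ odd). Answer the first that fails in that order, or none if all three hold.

triangle

azimuthal sum: 1 − 1 + 0 = 0  ✓
l₃ must lie in [2,4]; have l₃=1  ✗
L = 3 + 1 + 1 = 5 (odd)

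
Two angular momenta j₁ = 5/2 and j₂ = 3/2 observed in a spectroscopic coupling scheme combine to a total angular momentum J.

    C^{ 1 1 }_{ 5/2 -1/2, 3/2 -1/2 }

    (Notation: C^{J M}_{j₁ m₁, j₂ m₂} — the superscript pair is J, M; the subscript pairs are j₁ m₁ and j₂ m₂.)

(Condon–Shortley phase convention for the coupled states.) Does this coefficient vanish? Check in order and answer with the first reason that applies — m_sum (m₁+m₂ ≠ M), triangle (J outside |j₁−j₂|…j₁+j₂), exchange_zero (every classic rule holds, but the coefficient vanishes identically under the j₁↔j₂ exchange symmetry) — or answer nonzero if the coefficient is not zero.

m_sum

m-sum: m₁+m₂ = -1/2+(-1/2) = -1, M = 1  ✗ ⇒ coefficient is 0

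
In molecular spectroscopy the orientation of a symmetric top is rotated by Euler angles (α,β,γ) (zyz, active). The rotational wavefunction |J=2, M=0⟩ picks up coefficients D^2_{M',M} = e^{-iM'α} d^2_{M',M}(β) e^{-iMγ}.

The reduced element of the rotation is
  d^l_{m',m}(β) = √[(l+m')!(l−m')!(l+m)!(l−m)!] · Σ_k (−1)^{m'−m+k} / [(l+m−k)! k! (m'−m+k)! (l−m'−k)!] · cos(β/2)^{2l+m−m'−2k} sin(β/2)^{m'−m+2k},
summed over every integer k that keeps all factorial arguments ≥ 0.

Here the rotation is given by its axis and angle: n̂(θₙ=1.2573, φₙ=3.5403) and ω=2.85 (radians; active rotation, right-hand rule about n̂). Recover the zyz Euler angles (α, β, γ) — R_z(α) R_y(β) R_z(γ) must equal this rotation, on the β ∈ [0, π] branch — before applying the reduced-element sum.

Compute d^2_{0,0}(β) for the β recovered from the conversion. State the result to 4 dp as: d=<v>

d=0.3930

Axis–angle → zyz. n̂ = (sinθₙcosφₙ, sinθₙsinφₙ, cosθₙ) = (-0.876648, -0.369306, +0.308386), ω = 2.8500.
R = I cosω + sinω [n̂]ₓ + (1−cosω) n̂n̂ᵀ gives
  R = [+0.546794, +0.545181, -0.635448; +0.722490, -0.690771, +0.029047; -0.423113, -0.474987, -0.771597]
β = atan2(√(R₁₃²+R₂₃²), R₃₃) = 2.452145; α = atan2(R₂₃, R₁₃) mod 2π = 3.095914; γ = atan2(R₃₂, −R₃₁) mod 2π = 5.440092
d^2_{0,0}(β=2.4521) via the finite sum:
c=cos(2.452145/2)=0.337937, s=sin(2.452145/2)=0.941169; N=√[2·2·2·2]=4.000000
k∈{0,1,2} keeps every argument non-negative
  k=0: (−1)^0·4.0000/(4)·0.3379^4·0.9412^0 = +0.013042
  k=1: (−1)^1·4.0000/(1)·0.3379^2·0.9412^2 = -0.404637
  k=2: (−1)^2·4.0000/(4)·0.3379^0·0.9412^4 = +0.784639
d^2_{0,0}(2.4521) = +0.013042 -0.404637 +0.784639 = +0.393044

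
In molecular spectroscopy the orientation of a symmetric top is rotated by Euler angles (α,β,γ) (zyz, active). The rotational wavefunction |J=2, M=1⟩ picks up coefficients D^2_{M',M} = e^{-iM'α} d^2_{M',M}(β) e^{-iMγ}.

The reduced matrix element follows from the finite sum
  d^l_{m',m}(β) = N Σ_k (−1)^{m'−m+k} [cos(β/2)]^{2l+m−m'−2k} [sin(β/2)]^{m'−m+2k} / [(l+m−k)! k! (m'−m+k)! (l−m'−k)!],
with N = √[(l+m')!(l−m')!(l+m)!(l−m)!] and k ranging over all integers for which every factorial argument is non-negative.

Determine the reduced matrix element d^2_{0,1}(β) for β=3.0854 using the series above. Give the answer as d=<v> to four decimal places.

d=-0.0687

d^2_{0,1}(β=3.0854) via the finite sum:
c=cos(3.085400/2)=0.028093, s=sin(3.085400/2)=0.999605; N=√[2·2·6·1]=4.898979
k: max(0,(1)−(0))=1 … min(2+(1),2−(0))=2
  k=1: (−1)^0·4.8990/(2)·0.0281^3·0.9996^1 = +0.000054
  k=2: (−1)^1·4.8990/(2)·0.0281^1·0.9996^3 = -0.068731
d^2_{0,1}(3.0854) = +0.000054 -0.068731 = -0.068677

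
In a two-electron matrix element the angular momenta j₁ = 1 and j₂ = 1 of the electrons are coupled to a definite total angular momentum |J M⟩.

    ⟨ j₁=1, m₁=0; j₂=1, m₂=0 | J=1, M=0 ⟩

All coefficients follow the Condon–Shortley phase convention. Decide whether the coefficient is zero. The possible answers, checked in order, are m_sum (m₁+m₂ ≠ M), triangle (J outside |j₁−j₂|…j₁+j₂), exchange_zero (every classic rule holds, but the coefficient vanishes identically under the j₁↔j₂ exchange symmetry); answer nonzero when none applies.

exchange_zero

m-sum: m₁+m₂ = 0+0 = 0, M = 0  ✓
triangle: |j₁−j₂| = 0 ≤ J = 1 ≤ j₁+j₂ = 2  ✓
exchange: j₁=j₂ and m₁=m₂, and (−1)^(j₁+j₂−J) = (−1)^1 = −1 forces ⟨j₁m₁;j₂m₂|JM⟩ = −⟨j₂m₂;j₁m₁|JM⟩ = −⟨j₁m₁;j₂m₂|JM⟩ ⇒ the coefficient vanishes identically
Racah sum check: Σ_k collapses to 0 ⇒ CG = 0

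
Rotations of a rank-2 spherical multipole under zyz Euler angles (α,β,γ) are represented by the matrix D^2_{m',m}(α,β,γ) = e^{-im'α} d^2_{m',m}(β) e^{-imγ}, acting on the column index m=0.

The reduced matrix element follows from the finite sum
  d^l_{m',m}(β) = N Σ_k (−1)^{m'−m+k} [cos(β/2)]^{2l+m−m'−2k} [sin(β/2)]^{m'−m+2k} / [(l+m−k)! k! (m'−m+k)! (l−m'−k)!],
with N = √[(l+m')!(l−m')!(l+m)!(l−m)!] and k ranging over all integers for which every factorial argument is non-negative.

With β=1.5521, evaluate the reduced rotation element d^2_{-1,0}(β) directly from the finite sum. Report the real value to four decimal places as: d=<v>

d^2_{-1,0}(β=1.5521) via the finite sum:
With c≡cos(β/2)=0.713686 and s≡sin(β/2)=0.700466, N=[1·6·2·2]^{1/2}=4.898979
k: max(0,(0)−(-1))=1 … min(2+(0),2−(-1))=2
  k=1: (−1)^0·4.8990/(2)·0.7137^3·0.7005^1 = +0.623712
  k=2: (−1)^1·4.8990/(2)·0.7137^1·0.7005^3 = -0.600819
d^2_{-1,0}(1.5521) = +0.623712 -0.600819 = +0.022893

d=0.0229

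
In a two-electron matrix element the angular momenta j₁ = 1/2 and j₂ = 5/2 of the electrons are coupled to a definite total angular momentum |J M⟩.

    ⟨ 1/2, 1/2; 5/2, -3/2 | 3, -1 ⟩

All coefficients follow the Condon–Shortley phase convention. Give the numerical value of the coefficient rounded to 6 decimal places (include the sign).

√[7·0!1!5!/7! · 1!0!1!4!2!4!] = √(192)
  +(−1)^0/∏(0,0,0,1,1,4)! = 1/24  (running 1/24)
⟨..|..⟩ = √(192)·(1/24) = +0.577350

+√(1/3) ≈ +0.577350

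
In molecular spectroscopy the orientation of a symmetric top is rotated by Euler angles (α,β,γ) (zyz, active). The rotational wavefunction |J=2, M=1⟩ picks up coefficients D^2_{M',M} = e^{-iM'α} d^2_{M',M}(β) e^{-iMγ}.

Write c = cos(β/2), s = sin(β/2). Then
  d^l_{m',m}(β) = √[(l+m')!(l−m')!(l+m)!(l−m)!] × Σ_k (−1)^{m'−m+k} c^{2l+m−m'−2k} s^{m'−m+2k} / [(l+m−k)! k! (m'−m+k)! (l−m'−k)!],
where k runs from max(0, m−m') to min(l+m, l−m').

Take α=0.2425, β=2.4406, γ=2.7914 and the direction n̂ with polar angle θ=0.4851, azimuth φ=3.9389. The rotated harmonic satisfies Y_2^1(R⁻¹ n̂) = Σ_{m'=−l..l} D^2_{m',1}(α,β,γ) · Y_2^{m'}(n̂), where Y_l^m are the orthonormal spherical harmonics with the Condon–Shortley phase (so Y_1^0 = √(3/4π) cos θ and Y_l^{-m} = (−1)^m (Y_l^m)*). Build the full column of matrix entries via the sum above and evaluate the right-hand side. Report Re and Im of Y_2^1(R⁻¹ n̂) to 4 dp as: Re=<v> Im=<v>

Re=0.1203 Im=0.2322

Need the full column D^2_{m',1} for m'=−2..2 at α=0.2425, β=2.4406, γ=2.7914.
cos(β/2)=0.343364, sin(β/2)=0.939202
d^2_{-2,1}: single k=3 term ⇒ +0.568935;  D = -0.381775-0.421823i
d^2_{-1,1}: k∈[2..3] ⇒ +0.311996 -0.778102 = -0.466106;  D = +0.386607+0.260365i
d^2_{0,1}: k∈[1..2] ⇒ +0.093132 -0.696800 = -0.603668;  D = +0.567029+0.207106i
d^2_{1,1}: k∈[0..1] ⇒ +0.013900 -0.311996 = -0.298096;  D = +0.296369+0.032041i
d^2_{2,1}: single k=0 term ⇒ -0.076042;  D = +0.075352-0.010220i
Y_2^{m'}(θ=0.4851,φ=3.9389) and Σ D·Y over m':
  (-0.3818-0.4218i)·(-0.0020-0.0840i)  (+0.3866+0.2604i)·(-0.2226+0.2280i)  (+0.5670+0.2071i)·(+0.4251+0.0000i)  (+0.2964+0.0320i)·(+0.2226+0.2280i)  (+0.0754-0.0102i)·(-0.0020+0.0840i)
Y_2^1(R⁻¹ n̂) = +0.120310+0.232166i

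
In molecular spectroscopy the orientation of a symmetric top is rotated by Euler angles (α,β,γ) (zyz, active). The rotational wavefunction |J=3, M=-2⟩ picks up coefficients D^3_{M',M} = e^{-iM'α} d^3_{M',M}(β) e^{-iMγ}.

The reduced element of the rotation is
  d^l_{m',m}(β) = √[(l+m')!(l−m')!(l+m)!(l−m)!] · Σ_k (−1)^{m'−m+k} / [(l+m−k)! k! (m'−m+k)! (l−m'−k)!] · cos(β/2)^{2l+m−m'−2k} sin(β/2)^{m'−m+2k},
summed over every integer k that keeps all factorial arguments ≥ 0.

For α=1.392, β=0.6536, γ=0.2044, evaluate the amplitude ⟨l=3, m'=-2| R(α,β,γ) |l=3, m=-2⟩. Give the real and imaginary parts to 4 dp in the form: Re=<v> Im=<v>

Re=-0.3067 Im=-0.0157

Split into d^3_{-2,-2}(β=0.6536) × two z-phases.
c=cos(0.653600/2)=0.947074, s=sin(0.653600/2)=0.321014; N=√[1·120·1·120]=120.000000
k∈{0,1} keeps every argument non-negative
  k=0: (−1)^0·120.0000/(120)·0.9471^6·0.3210^0 = +0.721614
  k=1: (−1)^1·120.0000/(24)·0.9471^4·0.3210^2 = -0.414529
d^3_{-2,-2}(0.6536) = +0.721614 -0.414529 = +0.307085
D = (-0.936742+0.350020i)·(+0.307085)·(+0.917598+0.397508i) = -0.306682-0.015718i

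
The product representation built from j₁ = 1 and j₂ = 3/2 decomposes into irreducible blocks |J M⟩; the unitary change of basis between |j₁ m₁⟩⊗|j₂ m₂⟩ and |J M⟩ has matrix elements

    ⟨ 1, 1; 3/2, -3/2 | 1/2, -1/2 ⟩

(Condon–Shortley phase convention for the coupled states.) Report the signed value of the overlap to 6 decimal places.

+0.707107  (= +√(1/2))

√[2·2!0!1!/4! · 2!0!0!3!0!1!] = √(2)
  +(−1)^0/∏(0,2,0,0,0,1)! = 1/2  (running 1/2)
⟨..|..⟩ = √(2)·(1/2) = +0.707107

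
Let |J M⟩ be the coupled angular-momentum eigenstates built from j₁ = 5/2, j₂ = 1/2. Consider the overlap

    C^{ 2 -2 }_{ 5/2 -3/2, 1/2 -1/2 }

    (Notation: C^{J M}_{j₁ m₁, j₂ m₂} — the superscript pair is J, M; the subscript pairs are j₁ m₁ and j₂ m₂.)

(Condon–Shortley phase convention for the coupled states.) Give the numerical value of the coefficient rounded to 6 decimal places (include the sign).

+0.408248  (= +√(1/6))

√[5·1!4!0!/6! · 1!4!0!1!0!4!] = √(96)
  +(−1)^0/∏(0,1,4,0,0,0)! = 1/24  (running 1/24)
⟨..|..⟩ = √(96)·(1/24) = +0.408248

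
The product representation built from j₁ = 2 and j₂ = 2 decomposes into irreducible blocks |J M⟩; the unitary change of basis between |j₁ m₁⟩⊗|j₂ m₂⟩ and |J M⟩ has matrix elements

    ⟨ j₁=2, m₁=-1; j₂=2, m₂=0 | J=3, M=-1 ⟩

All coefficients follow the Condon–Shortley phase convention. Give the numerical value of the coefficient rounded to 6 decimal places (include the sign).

−√(1/5) ≈ -0.447214

triangle: 1!·3!·3!/8! = 36/40320
(j±m)!: 1!·3!·2!·2!·2!·4! = 1152
prefactor² = (2J+1)·Δ·N² = 36/5
  k=0: +1/(0!·1!·3!·2!·0!·1!) = 1/12
  k=1: −1/(1!·0!·2!·1!·1!·2!) = -1/4
Σ = -1/6  ⇒  CG² = 36/5·(-1/6)² = 1/5
CG = −√(1/5) = -0.447214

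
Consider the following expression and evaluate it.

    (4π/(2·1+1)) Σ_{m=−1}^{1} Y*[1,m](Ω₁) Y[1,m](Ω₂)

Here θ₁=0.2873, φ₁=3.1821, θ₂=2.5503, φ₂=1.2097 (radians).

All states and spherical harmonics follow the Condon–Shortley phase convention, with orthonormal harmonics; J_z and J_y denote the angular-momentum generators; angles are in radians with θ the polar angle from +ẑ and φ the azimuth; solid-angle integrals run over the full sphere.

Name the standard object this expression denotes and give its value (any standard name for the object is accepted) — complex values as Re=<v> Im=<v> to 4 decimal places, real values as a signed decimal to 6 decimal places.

This sum is the spherical-harmonic addition theorem: it equals the Legendre polynomial P_l(cos γ) of the angle γ between the two directions.
Expand P_1 via completeness: Σ_{m} conj(Y_{1,m}) at Ω₁ times Y_{1,m} at Ω₂ —
  term(m=-1) = -0.007370+0.017355i   from Y*(Ω₁)=-0.097820-0.003965i, Y(Ω₂)=+0.068042-0.180170i
  term(m=+0) = -0.190077+0.000000i   from Y*(Ω₁)=+0.468576-0.000000i, Y(Ω₂)=-0.405648+0.000000i
  term(m=+1) = -0.007370-0.017355i   from Y*(Ω₁)=+0.097820-0.003965i, Y(Ω₂)=-0.068042-0.180170i
Σ over m = -0.204817+0.000000i; ×(4π/3) → -0.857937+0.000000i. Real part: -0.857937

Legendre polynomial (addition theorem), -0.857937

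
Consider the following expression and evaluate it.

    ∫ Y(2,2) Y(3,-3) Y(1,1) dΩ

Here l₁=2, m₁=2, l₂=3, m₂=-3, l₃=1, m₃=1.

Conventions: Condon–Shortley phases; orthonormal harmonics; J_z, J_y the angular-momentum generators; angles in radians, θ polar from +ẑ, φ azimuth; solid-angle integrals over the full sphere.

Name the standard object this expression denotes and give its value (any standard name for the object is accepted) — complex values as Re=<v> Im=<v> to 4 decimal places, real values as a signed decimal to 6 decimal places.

This is a Gaunt coefficient — the integral of a triple product of spherical harmonics over the sphere.
m-sum 0 ✓  L=6 even ✓  1≤1≤5 ✓
Π(2lᵢ+1) = 5×7×3 = 105
triangle coeff Δ(2,3,1) = 1/105
Σ_t [2,2]: t=2:+1/4 = 1/4
(3j)²=3/35 [(2 3 1; 0 0 0)], sign=-1
Σ_t [0,0]: t=0:+1/48 = 1/48
(3j)²=1/7 [(2 3 1; 2 -3 1)], sign=+1
⇒ 4πI² = 9/7
I = (-1)√(9/7/(4π)) = -0.31986543

Gaunt coefficient, -0.319865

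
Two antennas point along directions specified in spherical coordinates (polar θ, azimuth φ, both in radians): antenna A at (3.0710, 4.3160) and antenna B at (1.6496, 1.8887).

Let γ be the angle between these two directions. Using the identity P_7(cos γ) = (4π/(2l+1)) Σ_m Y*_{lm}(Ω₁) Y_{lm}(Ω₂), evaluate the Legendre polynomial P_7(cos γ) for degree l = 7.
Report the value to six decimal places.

Term-by-term m-sum for l=7 (normalisation 4π/15 = 0.837758):
  m=-7: (+0.000000-0.000000i) × (+0.388161-0.297865i) = -0.000000-0.000000i  (running Σ = -0.000000-0.000000i)
  m=-6: (-0.000000-0.000000i) × (-0.047751-0.136452i) = -0.000000+0.000000i  (running Σ = -0.000000+0.000000i)
  m=-5: (-0.000007+0.000003i) × (+0.332107-0.006218i) = -0.000002+0.000001i  (running Σ = -0.000002+0.000001i)
  m=-4: (+0.000003+0.000180i) × (+0.049096-0.159175i) = +0.000029+0.000008i  (running Σ = +0.000026+0.000010i)
  m=-3: (+0.002843+0.001141i) × (+0.232103+0.164681i) = +0.000472+0.000733i  (running Σ = +0.000498+0.000743i)
  m=-2: (+0.025683-0.026065i) × (+0.141069-0.104116i) = +0.000909-0.006351i  (running Σ = +0.001408-0.005608i)
  m=-1: (-0.107620-0.257131i) × (+0.083242+0.252967i) = +0.056087-0.048629i  (running Σ = +0.057495-0.054237i)
  m=0: (-1.017629-0.000000i) × (+0.177791+0.000000i) = -0.180925-0.000000i  (running Σ = -0.123430-0.054237i)
  m=1: (+0.107620-0.257131i) × (-0.083242+0.252967i) = +0.056087+0.048629i  (running Σ = -0.067343-0.005608i)
  m=2: (+0.025683+0.026065i) × (+0.141069+0.104116i) = +0.000909+0.006351i  (running Σ = -0.066434+0.000743i)
  m=3: (-0.002843+0.001141i) × (-0.232103+0.164681i) = +0.000472-0.000733i  (running Σ = -0.065962+0.000010i)
  m=4: (+0.000003-0.000180i) × (+0.049096+0.159175i) = +0.000029-0.000008i  (running Σ = -0.065933+0.000001i)
  m=5: (+0.000007+0.000003i) × (-0.332107-0.006218i) = -0.000002-0.000001i  (running Σ = -0.065936+0.000000i)
  m=6: (-0.000000+0.000000i) × (-0.047751+0.136452i) = -0.000000-0.000000i  (running Σ = -0.065936-0.000000i)
  m=7: (-0.000000-0.000000i) × (-0.388161-0.297865i) = -0.000000+0.000000i  (running Σ = -0.065936-0.000000i)
Accumulated sum -0.065936-0.000000i; after 4π/(2l+1) scaling, -0.055238-0.000000i ⇒ P_7 = -0.055238

-0.055238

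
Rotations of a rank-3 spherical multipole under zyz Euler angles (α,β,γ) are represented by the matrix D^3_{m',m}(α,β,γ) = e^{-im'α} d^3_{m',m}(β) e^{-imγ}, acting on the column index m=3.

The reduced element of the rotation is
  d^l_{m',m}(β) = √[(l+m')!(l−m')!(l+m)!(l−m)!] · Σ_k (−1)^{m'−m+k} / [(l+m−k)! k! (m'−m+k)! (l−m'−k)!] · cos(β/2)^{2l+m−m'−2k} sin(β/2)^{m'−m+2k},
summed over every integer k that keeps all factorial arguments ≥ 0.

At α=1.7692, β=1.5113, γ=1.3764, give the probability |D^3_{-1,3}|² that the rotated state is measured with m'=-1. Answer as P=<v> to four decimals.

D^3_{-1,3}(1.7692,1.5113,1.3764) = e^{-i·-1·1.7692}·d^3_{-1,3}(1.5113)·e^{-i·3·1.3764}. Compute d first:
c=cos(1.511300/2)=0.727826, s=sin(1.511300/2)=0.685762; N=√[2·24·720·1]=185.903201
k: max(0,(3)−(-1))=4 … min(3+(3),3−(-1))=4
  k=4: (−1)^0·185.9032/(48)·0.7278^2·0.6858^4 = +0.453726
d^3_{-1,3}(1.5113) = +0.453726
|D^3_{-1,3}|² = |d^3_{-1,3}(β)|² = (+0.453726)² = 0.205868 (the z-rotation phases have unit modulus)

P=0.2059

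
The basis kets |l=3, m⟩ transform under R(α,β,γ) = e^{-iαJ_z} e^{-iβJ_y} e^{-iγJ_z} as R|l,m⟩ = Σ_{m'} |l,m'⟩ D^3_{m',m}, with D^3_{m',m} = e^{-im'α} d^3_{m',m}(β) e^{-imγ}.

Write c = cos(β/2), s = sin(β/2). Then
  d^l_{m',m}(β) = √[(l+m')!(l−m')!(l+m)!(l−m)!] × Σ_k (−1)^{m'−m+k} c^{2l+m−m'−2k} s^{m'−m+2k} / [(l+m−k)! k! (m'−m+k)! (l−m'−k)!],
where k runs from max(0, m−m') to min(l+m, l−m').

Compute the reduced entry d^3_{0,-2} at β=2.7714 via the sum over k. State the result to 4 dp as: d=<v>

d=-0.1671

d^3_{0,-2}(β=2.7714) via the finite sum:
c=cos(2.771400/2)=0.184041, s=sin(2.771400/2)=0.982919; N=√[6·6·1·120]=65.726707
Admissible k: 0..1 (factorial args all ≥0)
  k=0: (−1)^2·65.7267/(12)·0.1840^4·0.9829^2 = +0.006071
  k=1: (−1)^3·65.7267/(12)·0.1840^2·0.9829^4 = -0.173165
d^3_{0,-2}(2.7714) = +0.006071 -0.173165 = -0.167094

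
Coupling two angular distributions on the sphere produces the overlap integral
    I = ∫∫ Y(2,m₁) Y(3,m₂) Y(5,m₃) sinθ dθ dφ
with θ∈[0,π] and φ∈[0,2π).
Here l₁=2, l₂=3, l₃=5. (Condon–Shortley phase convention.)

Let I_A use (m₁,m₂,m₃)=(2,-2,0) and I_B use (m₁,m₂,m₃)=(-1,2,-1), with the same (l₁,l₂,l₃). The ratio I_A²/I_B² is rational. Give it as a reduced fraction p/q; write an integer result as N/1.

5/24

l's match ⇒ only the (l;m) 3-j factors differ between A and B.
A: triangle coeff Δ(2,3,5) = 1/2310; Σ_t [0,0]: t=0:+1/2880 = 1/2880; (3j)²=1/462 [(2 3 5; 2 -2 0)], sign=-1
B: triangle coeff Δ(2,3,5) = 1/2310; Σ_t [0,0]: t=0:+1/720 = 1/720; (3j)²=4/385 [(2 3 5; -1 2 -1)], sign=+1
I_A²/I_B² = (1/462)/(4/385) = 5/24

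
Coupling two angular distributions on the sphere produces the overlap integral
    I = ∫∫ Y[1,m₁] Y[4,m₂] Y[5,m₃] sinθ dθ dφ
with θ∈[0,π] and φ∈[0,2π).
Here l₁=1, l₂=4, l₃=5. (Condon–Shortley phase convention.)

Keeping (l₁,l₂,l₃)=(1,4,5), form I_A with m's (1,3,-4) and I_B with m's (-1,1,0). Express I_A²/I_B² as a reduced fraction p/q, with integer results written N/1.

18/5

Shared (l₁,l₂,l₃)=(1,4,5): N and (l;000)² cancel in I_A²/I_B².
A: Δ = 0!·2!·8!/11! = 1/495; Racah Σ t=0..0: t=0:+1/10080 = 1/10080; ⇒ 3j(1 4 5; 1 3 -4)² = 4/55, sgn -1
B: Δ = 0!·2!·8!/11! = 1/495; Racah Σ t=0..0: t=0:+1/1440 = 1/1440; ⇒ 3j(1 4 5; -1 1 0)² = 2/99, sgn -1
I_A²/I_B² = (4/55)/(2/99) = 18/5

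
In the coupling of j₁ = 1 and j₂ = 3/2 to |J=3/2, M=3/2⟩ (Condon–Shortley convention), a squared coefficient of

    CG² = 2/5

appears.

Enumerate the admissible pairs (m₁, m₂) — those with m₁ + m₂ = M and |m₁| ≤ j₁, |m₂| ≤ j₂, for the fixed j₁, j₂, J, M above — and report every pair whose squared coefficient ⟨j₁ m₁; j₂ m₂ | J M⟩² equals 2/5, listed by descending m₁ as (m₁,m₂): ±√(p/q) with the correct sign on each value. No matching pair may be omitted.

Admissible pairs with m₁+m₂ = M = 3/2: (0,3/2), (1,1/2)
  (m₁,m₂)=(1,1/2): CG² = 2/5, CG = +√(2/5)   ← matches the target
  (m₁,m₂)=(0,3/2): CG² = 3/5, CG = −√(3/5)
Pairs with CG² = 2/5: (1,1/2): +√(2/5)

(1,1/2): +√(2/5)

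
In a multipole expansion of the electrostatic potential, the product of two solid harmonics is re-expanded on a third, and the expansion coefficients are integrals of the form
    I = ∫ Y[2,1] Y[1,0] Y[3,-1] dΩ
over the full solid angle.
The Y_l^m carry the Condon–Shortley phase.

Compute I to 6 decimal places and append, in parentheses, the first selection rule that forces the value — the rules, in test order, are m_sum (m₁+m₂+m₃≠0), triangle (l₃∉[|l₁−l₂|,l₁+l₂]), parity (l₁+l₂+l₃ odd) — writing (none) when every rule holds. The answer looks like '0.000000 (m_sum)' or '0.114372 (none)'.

Checks pass: Σm=0; 6 even; l₃=3∈[1,3].
(2·2+1)(2·1+1)(2·3+1) = 105
Δ: 0! 4! 2! / 7! → 1/105
sum: t=0:+1/4 = 1/4
3j²(2 1 3; 0 0 0) = Δ·Π!·Σ² = 3/35  (sign -1)
sum: t=0:+1/6 = 1/6
3j²(2 1 3; 1 0 -1) = Δ·Π!·Σ² = 8/105  (sign +1)
combine: 4πI² = 105·3/35·8/105 = 24/35
take √, sign -1: I = -0.23359668
No selection rule forces the value: the integral is nonzero (none).

-0.233597 (none)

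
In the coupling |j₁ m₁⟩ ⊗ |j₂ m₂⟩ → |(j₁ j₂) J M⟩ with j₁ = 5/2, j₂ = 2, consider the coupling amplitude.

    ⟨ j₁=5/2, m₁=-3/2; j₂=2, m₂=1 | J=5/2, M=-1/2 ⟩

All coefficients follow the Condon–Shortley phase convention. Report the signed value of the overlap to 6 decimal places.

+0.414039  (= +√(6/35))

triangle: 2!·3!·2!/8! = 24/40320
(j±m)!: 1!·4!·3!·1!·2!·3! = 1728
prefactor² = (2J+1)·Δ·N² = 216/35
  k=1: −1/(1!·1!·3!·2!·0!·0!) = -1/12
  k=2: +1/(2!·0!·2!·1!·1!·1!) = 1/4
Σ = 1/6  ⇒  CG² = 216/35·(1/6)² = 6/35
CG = +√(6/35) = +0.414039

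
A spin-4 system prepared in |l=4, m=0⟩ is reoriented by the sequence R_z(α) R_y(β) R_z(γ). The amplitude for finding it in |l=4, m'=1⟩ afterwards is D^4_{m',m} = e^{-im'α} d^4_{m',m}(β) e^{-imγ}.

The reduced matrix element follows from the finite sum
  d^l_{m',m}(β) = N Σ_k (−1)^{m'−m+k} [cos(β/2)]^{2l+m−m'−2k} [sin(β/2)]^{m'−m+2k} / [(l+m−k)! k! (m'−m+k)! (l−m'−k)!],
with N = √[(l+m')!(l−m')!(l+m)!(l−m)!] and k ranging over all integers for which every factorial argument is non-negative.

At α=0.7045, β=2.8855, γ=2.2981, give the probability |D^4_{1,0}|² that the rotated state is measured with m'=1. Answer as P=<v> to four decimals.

P=0.2366

Split into d^4_{1,0}(β=2.8855) × two z-phases.
c=cos(2.885500/2)=0.127697, s=sin(2.885500/2)=0.991813; N=√[120·6·24·24]=643.987578
Admissible k: 0..3 (factorial args all ≥0)
  k=0: (−1)^1·643.9876/(144)·0.1277^7·0.9918^1 = -0.000002
  k=1: (−1)^2·643.9876/(24)·0.1277^5·0.9918^3 = +0.000889
  k=2: (−1)^3·643.9876/(24)·0.1277^3·0.9918^5 = -0.053623
  k=3: (−1)^4·643.9876/(144)·0.1277^1·0.9918^7 = +0.539143
d^4_{1,0}(2.8855) = -0.000002 +0.000889 -0.053623 +0.539143 = +0.486406
|D^4_{1,0}|² = |d^4_{1,0}(β)|² = (+0.486406)² = 0.236591 (the z-rotation phases have unit modulus)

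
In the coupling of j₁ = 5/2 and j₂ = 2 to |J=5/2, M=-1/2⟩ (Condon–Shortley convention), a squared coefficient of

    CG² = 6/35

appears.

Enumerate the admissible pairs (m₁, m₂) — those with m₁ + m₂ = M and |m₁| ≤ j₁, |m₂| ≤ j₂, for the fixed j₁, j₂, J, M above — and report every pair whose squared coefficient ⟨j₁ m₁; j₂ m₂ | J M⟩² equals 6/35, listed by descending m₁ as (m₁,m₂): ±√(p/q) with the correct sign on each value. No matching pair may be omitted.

(-3/2,1): +√(6/35)

Admissible pairs with m₁+m₂ = M = -1/2: (-5/2,2), (-3/2,1), (-1/2,0), (1/2,-1), (3/2,-2)
  (m₁,m₂)=(3/2,-2): CG² = 27/70, CG = +√(27/70)
  (m₁,m₂)=(1/2,-1): CG² = 0/1, CG = 0
  (m₁,m₂)=(-1/2,0): CG² = 8/35, CG = −√(8/35)
  (m₁,m₂)=(-3/2,1): CG² = 6/35, CG = +√(6/35)   ← matches the target
  (m₁,m₂)=(-5/2,2): CG² = 3/14, CG = +√(3/14)
Pairs with CG² = 6/35: (-3/2,1): +√(6/35)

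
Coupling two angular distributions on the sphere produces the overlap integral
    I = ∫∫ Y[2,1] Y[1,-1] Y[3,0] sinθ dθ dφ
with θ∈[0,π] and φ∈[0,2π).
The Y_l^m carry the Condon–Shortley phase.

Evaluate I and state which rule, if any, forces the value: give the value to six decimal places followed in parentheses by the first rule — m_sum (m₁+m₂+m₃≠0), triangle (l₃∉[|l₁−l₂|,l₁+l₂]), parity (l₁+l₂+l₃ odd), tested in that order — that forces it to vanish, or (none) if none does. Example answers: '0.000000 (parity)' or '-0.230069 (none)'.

0.143048 (none)

Rules hold: Σm=0, L=6 even, 1≤3≤3.
N = 5·3·7 = 105
Δ = 0!·4!·2!/7! = 1/105
Racah Σ t=0..0: t=0:+1/4 = 1/4
⇒ 3j(2 1 3; 0 0 0)² = 3/35, sgn -1
Racah Σ t=0..0: t=0:+1/12 = 1/12
⇒ 3j(2 1 3; 1 -1 0)² = 1/35, sgn -1
4πI² = N·(3j₀)²·(3jₘ)² = 9/35
I = +1·√(0.257143/4π) = 0.14304817
No selection rule forces the value: the integral is nonzero (none).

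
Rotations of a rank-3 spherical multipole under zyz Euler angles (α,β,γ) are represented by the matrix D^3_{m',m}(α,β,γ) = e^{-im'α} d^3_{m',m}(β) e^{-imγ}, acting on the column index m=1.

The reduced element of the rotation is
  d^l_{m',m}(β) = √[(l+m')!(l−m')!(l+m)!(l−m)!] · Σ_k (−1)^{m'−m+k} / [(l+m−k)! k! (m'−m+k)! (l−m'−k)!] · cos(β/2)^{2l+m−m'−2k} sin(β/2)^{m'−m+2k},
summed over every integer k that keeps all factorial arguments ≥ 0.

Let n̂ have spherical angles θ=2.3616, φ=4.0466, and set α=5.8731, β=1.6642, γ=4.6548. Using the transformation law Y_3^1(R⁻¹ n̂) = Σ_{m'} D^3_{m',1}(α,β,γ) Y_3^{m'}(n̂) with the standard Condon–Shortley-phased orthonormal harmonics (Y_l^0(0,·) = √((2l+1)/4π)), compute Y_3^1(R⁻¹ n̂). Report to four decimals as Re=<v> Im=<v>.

Re=0.1934 Im=0.2313

Need the full column D^3_{m',1} for m'=−3..3 at α=5.8731, β=1.6642, γ=4.6548.
cos(β/2)=0.673325, sin(β/2)=0.739347
d^3_{-3,1}: single k=4 term ⇒ +0.524672;  D = +0.483636+0.203413i
d^3_{-2,1}: k∈[3..4] ⇒ +0.780276 -0.470399 = +0.309878;  D = +0.214061+0.224059i
d^3_{-1,1}: k∈[2..4] ⇒ +0.674133 -1.083758 +0.163339 = -0.246285;  D = -0.085028-0.231142i
d^3_{0,1}: k∈[1..3] ⇒ +0.354455 -1.282125 +0.515296 = -0.412374;  D = +0.023735-0.411690i
d^3_{1,1}: k∈[0..2] ⇒ +0.093185 -0.898845 +0.812818 = +0.007159;  D = -0.003227+0.006390i
d^3_{2,1}: k∈[0..1] ⇒ -0.323572 +0.780276 = +0.456704;  D = -0.351347+0.291778i
d^3_{3,1}: single k=0 term ⇒ +0.435151;  D = -0.417848+0.121490i
Y_3^{m'}(θ=2.3616,φ=4.0466) and Σ D·Y over m':
  (+0.4836+0.2034i)·(+0.1321+0.0600i)  (+0.2141+0.2241i)·(+0.0851+0.3491i)  (-0.0850-0.2311i)·(-0.2144+0.2729i)  (+0.0237-0.4117i)·(+0.1255+0.0000i)  (-0.0032+0.0064i)·(+0.2144+0.2729i)  (-0.3513+0.2918i)·(+0.0851-0.3491i)  (-0.4178+0.1215i)·(-0.1321+0.0600i)
Y_3^1(R⁻¹ n̂) = +0.193408+0.231261i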